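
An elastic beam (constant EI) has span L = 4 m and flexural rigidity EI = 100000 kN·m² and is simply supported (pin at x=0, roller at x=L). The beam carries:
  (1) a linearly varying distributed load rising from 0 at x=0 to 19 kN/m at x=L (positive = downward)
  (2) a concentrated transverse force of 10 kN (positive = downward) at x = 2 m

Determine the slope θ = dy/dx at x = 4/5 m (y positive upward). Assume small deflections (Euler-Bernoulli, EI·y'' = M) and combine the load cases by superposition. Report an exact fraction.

Load 1 — triangular load w₀=19 kN/m (0→w₀ over full span):
  θ_1 = -w₀(7L⁴-30L²x²+15x⁴)/(360LEI) = -19·(7·4⁴-30·4²·(4/5)²+15·(4/5)⁴)/(360·4·100000) = -3458/17578125 rad
Load 2 — point force P=10 kN at a=2 m (b=L-a=2):
  θ_2 = -Pb(L²-b²-3x²)/(6LEI)  [x≤a] = -10·2·(4²-2²-3·(4/5)²)/(6·4·100000) = -21/250000 rad
Superposition: θ = Σ θ_i = -78953/281250000 rad ≈ -0.000281 rad

θ(4/5) = -78953/281250000 rad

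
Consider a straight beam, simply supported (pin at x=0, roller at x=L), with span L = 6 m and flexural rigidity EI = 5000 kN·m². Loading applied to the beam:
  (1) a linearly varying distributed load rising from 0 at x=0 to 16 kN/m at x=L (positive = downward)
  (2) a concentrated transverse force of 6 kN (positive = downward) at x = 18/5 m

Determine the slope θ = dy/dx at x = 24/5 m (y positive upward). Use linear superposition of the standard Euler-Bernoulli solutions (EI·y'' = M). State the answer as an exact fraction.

θ(24/5) = 10839/781250 rad

Load 1 — triangular load w₀=16 kN/m (0→w₀ over full span):
  θ_1 = -w₀(7L⁴-30L²x²+15x⁴)/(360LEI) = -16·(7·6⁴-30·6²·(24/5)²+15·(24/5)⁴)/(360·6·5000) = 4542/390625 rad
Load 2 — point force P=6 kN at a=18/5 m (b=L-a=12/5):
  θ_2 = -Pa(2L²-6Lx+3x²+a²)/(6LEI)  [x>a] = -6·(18/5)·(2·6²-6·6·(24/5)+3·(24/5)²+(18/5)²)/(6·6·5000) = 351/156250 rad
Superposition: θ = Σ θ_i = 10839/781250 rad ≈ 0.013874 rad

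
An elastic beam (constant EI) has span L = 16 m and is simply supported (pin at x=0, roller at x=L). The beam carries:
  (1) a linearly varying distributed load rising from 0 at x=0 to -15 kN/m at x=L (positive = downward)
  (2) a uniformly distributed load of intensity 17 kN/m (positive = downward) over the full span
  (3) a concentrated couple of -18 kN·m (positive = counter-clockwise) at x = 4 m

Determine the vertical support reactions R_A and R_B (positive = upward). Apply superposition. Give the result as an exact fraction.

Load 1 — triangular load w₀=-15 kN/m (0→w₀ over full span):
  R_A = w₀L/6 = (-15)·16/6 = -40 kN
  R_B = w₀L/3 = (-15)·16/3 = -80 kN
Load 2 — uniform load w=17 kN/m over full span:
  R_A = wL/2 = 17·16/2 = 136 kN
  R_B = wL/2 = 17·16/2 = 136 kN
Load 3 — applied couple M₀=-18 kN·m at a=4 m (b=L-a=12):
  R_A = M₀/L = (-18)/16 = -9/8 kN
  R_B = -M₀/L = -(-18)/16 = 9/8 kN
Superposition: R_A = 759/8 kN, R_B = 457/8 kN

R_A = 759/8 kN, R_B = 457/8 kN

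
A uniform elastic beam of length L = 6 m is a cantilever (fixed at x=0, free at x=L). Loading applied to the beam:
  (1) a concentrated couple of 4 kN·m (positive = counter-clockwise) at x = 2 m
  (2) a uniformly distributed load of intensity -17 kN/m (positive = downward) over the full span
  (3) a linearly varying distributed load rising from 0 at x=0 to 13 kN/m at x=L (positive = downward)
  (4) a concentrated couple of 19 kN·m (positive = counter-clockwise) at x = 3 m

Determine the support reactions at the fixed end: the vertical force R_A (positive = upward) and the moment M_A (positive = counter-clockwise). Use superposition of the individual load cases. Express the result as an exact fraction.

R_A = -63 kN, M_A = -173 kN·m

Load 1 — applied couple M₀=4 kN·m at a=2 m (b=L-a=4):
  R_A = 0 kN
  M_A = -M₀ = -4 kN·m
Load 2 — uniform load w=-17 kN/m over full span:
  R_A = wL = (-17)·6 = -102 kN
  M_A = wL²/2 = (-17)·6²/2 = -306 kN·m
Load 3 — triangular load w₀=13 kN/m (0→w₀ over full span):
  R_A = w₀L/2 = 13·6/2 = 39 kN
  M_A = w₀L²/3 = 13·6²/3 = 156 kN·m
Load 4 — applied couple M₀=19 kN·m at a=3 m (b=L-a=3):
  R_A = 0 kN
  M_A = -M₀ = -19 kN·m
Superposition: R_A = -63 kN, M_A = -173 kN·m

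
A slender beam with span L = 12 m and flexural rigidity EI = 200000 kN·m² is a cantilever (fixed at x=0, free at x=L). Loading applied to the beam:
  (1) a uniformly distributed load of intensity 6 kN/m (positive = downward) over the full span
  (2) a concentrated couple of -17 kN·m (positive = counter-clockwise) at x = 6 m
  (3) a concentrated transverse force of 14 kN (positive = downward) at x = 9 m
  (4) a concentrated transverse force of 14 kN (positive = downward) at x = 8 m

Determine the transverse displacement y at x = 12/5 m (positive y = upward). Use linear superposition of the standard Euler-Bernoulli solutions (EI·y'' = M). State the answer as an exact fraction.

Load 1 — uniform load w=6 kN/m over full span:
  y_1 = -wx²(x²-4Lx+6L²)/(24EI) = -6·(12/5)²·((12/5)²-4·12·(12/5)+6·12²)/(24·200000) = -10611/1953125 m
Load 2 — applied couple M₀=-17 kN·m at a=6 m (b=L-a=6):
  y_2 = M₀x²/(2EI)  [x≤a] = (-17)·(12/5)²/(2·200000) = -153/625000 m
Load 3 — point force P=14 kN at a=9 m (b=L-a=3):
  y_3 = -Px²(3a-x)/(6EI)  [x≤a] = -14·(12/5)²·(3·9-(12/5))/(6·200000) = -2583/1562500 m
Load 4 — point force P=14 kN at a=8 m (b=L-a=4):
  y_4 = -Px²(3a-x)/(6EI)  [x≤a] = -14·(12/5)²·(3·8-(12/5))/(6·200000) = -567/390625 m
Superposition: y = Σ y_i = -137223/15625000 m ≈ -0.008782 m

y(12/5) = -137223/15625000 m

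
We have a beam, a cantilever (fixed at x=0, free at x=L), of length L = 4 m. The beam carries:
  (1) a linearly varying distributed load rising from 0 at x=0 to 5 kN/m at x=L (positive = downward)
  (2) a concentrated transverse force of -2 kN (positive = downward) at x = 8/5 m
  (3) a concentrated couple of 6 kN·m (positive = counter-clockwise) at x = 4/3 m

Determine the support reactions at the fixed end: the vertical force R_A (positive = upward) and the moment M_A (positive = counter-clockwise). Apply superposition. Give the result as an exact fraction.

R_A = 8 kN, M_A = 262/15 kN·m

Load 1 — triangular load w₀=5 kN/m (0→w₀ over full span):
  R_A = w₀L/2 = 5·4/2 = 10 kN
  M_A = w₀L²/3 = 5·4²/3 = 80/3 kN·m
Load 2 — point force P=-2 kN at a=8/5 m (b=L-a=12/5):
  R_A = P = (-2) = -2 kN
  M_A = Pa = (-2)·(8/5) = -16/5 kN·m
Load 3 — applied couple M₀=6 kN·m at a=4/3 m (b=L-a=8/3):
  R_A = 0 kN
  M_A = -M₀ = -6 kN·m
Superposition: R_A = 8 kN, M_A = 262/15 kN·m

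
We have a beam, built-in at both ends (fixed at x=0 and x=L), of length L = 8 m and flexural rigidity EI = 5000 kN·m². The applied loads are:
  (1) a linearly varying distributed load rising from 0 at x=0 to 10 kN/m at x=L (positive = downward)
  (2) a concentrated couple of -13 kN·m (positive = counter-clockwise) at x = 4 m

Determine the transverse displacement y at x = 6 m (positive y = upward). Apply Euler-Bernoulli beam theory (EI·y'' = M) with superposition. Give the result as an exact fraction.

Load 1 — triangular load w₀=10 kN/m (0→w₀ over full span):
  y_1 = -w₀x²(L-x)²(x+2L)/(120LEI) = -10·6²·(8-6)²·(6+2·8)/(120·8·5000) = -33/5000 m
Load 2 — applied couple M₀=-13 kN·m at a=4 m (b=L-a=4):
  y_2 = (R_Ax³/6 - M_Ax²/2 - M₀(x-a)²/2)/EI  [x>a] with R_A=-39/16, M_A=-13/4 = ((-39/16)·6³/6 - (-13/4)·6²/2 - (-13)·(6-4)²/2)/5000 = -13/20000 m
Superposition: y = Σ y_i = -29/4000 m ≈ -0.007250 m

y(6) = -29/4000 m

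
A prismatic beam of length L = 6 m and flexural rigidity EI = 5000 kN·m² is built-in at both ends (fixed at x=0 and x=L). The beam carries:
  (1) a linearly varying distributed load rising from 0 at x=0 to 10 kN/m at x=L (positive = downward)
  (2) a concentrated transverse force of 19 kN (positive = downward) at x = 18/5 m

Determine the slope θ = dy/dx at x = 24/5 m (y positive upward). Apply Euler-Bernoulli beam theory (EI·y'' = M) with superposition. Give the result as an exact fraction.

θ(24/5) = 31329/7812500 rad

Load 1 — triangular load w₀=10 kN/m (0→w₀ over full span):
  θ_1 = -w₀(2x(L-x)(L-2x)(x+2L)+x²(L-x)²)/(120LEI) = -10·(2·(24/5)·(6-(24/5))·(6-2·(24/5))·((24/5)+2·6)+(24/5)²·(6-(24/5))²)/(120·6·5000) = 144/78125 rad
Load 2 — point force P=19 kN at a=18/5 m (b=L-a=12/5):
  θ_2 = Pa²(L-x)(2bL-(3b+a)(L-x))/(2L³EI)  [x>a] = 19·(18/5)²·(6-(24/5))·(2·(12/5)·6-(3·(12/5)+(18/5))·(6-(24/5)))/(2·6³·5000) = 16929/7812500 rad
Superposition: θ = Σ θ_i = 31329/7812500 rad ≈ 0.004010 rad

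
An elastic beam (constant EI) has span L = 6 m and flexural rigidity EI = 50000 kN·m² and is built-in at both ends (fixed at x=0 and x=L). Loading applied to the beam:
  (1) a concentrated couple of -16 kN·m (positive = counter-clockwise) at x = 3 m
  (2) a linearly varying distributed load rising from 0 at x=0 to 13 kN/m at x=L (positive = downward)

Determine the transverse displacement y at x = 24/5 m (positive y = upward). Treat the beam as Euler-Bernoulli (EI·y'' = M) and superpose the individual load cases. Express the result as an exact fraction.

Load 1 — applied couple M₀=-16 kN·m at a=3 m (b=L-a=3):
  y_1 = (R_Ax³/6 - M_Ax²/2 - M₀(x-a)²/2)/EI  [x>a] with R_A=-4, M_A=-4 = ((-4)·(24/5)³/6 - (-4)·(24/5)²/2 - (-16)·((24/5)-3)²/2)/50000 = -27/781250 m
Load 2 — triangular load w₀=13 kN/m (0→w₀ over full span):
  y_2 = -w₀x²(L-x)²(x+2L)/(120LEI) = -13·(24/5)²·(6-(24/5))²·((24/5)+2·6)/(120·6·50000) = -9828/48828125 m
Superposition: y = Σ y_i = -23031/97656250 m ≈ -0.000236 m

y(24/5) = -23031/97656250 m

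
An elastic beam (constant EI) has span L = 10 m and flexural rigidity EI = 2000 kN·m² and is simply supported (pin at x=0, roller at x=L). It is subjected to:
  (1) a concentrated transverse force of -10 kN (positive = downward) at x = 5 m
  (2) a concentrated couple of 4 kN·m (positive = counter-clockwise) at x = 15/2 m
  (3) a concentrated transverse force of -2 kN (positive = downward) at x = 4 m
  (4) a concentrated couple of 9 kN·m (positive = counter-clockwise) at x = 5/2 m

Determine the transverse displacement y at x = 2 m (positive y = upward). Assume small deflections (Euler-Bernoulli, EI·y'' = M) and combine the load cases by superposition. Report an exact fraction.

Load 1 — point force P=-10 kN at a=5 m (b=L-a=5):
  y_1 = -Pbx(L²-b²-x²)/(6LEI)  [x≤a] = -(-10)·5·2·(10²-5²-2²)/(6·10·2000) = 71/1200 m
Load 2 — applied couple M₀=4 kN·m at a=15/2 m (b=L-a=5/2):
  y_2 = (M₀x³/(6L)+C₁x)/EI  [x≤a] with C₁=M₀(3b²-L²)/(6L)=-65/12 = (4·2³/(6·10)+(-65/12)·2)/2000 = -103/20000 m
Load 3 — point force P=-2 kN at a=4 m (b=L-a=6):
  y_3 = -Pbx(L²-b²-x²)/(6LEI)  [x≤a] = -(-2)·6·2·(10²-6²-2²)/(6·10·2000) = 3/250 m
Load 4 — applied couple M₀=9 kN·m at a=5/2 m (b=L-a=15/2):
  y_4 = (M₀x³/(6L)+C₁x)/EI  [x≤a] with C₁=M₀(3b²-L²)/(6L)=165/16 = (9·2³/(6·10)+(165/16)·2)/2000 = 873/80000 m
Superposition: y = Σ y_i = 18463/240000 m ≈ 0.076929 m

y(2) = 18463/240000 m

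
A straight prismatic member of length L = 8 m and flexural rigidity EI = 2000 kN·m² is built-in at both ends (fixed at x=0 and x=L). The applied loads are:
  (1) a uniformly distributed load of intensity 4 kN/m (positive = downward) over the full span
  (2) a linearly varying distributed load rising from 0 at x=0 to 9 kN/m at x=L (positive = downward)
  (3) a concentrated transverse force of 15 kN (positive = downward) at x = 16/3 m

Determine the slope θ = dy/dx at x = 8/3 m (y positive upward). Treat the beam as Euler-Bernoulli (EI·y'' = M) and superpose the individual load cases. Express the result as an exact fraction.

Load 1 — uniform load w=4 kN/m over full span:
  θ_1 = -wx(L-x)(L-2x)/(12EI) = -4·(8/3)·(8-(8/3))·(8-2·(8/3))/(12·2000) = -64/10125 rad
Load 2 — triangular load w₀=9 kN/m (0→w₀ over full span):
  θ_2 = -w₀(2x(L-x)(L-2x)(x+2L)+x²(L-x)²)/(120LEI) = -9·(2·(8/3)·(8-(8/3))·(8-2·(8/3))·((8/3)+2·8)+(8/3)²·(8-(8/3))²)/(120·8·2000) = -128/16875 rad
Load 3 — point force P=15 kN at a=16/3 m (b=L-a=8/3):
  θ_3 = -Pb²x(2aL-(3a+b)x)/(2L³EI)  [x≤a] = -15·(8/3)²·(8/3)·(2·(16/3)·8-(3·(16/3)+(8/3))·(8/3))/(2·8³·2000) = -2/405 rad
Superposition: θ = Σ θ_i = -106/5625 rad ≈ -0.018844 rad

θ(8/3) = -106/5625 rad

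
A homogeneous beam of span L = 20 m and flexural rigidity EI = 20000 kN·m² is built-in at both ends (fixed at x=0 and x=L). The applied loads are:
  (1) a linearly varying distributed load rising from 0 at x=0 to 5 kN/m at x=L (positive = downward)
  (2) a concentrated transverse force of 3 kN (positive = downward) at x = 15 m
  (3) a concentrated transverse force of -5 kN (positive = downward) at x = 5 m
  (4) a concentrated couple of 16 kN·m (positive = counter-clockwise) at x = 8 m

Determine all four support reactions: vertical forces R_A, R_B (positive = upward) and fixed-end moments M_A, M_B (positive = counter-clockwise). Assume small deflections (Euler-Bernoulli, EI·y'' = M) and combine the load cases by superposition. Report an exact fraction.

R_A = 6201/500 kN, M_A = 17201/300 kN·m, R_B = 17799/500 kN, M_B = -9863/100 kN·m

Load 1 — triangular load w₀=5 kN/m (0→w₀ over full span):
  R_A = 3w₀L/20 = 3·5·20/20 = 15 kN
  M_A = w₀L²/30 = 5·20²/30 = 200/3 kN·m
  R_B = 7w₀L/20 = 7·5·20/20 = 35 kN
  M_B = -w₀L²/20 = -5·20²/20 = -100 kN·m
Load 2 — point force P=3 kN at a=15 m (b=L-a=5):
  R_A = Pb²(3a+b)/L³ = 3·5²·(3·15+5)/20³ = 15/32 kN
  M_A = Pab²/L² = 3·15·5²/20² = 45/16 kN·m
  R_B = Pa²(a+3b)/L³ = 3·15²·(15+3·5)/20³ = 81/32 kN
  M_B = -Pa²b/L² = -3·15²·5/20² = -135/16 kN·m
Load 3 — point force P=-5 kN at a=5 m (b=L-a=15):
  R_A = Pb²(3a+b)/L³ = (-5)·15²·(3·5+15)/20³ = -135/32 kN
  M_A = Pab²/L² = (-5)·5·15²/20² = -225/16 kN·m
  R_B = Pa²(a+3b)/L³ = (-5)·5²·(5+3·15)/20³ = -25/32 kN
  M_B = -Pa²b/L² = -(-5)·5²·15/20² = 75/16 kN·m
Load 4 — applied couple M₀=16 kN·m at a=8 m (b=L-a=12):
  R_A = 6M₀ab/L³ = 6·16·8·12/20³ = 144/125 kN
  M_A = M₀b(2a-b)/L² = 16·12·(2·8-12)/20² = 48/25 kN·m
  R_B = -6M₀ab/L³ = -6·16·8·12/20³ = -144/125 kN
  M_B = M₀a(2b-a)/L² = 16·8·(2·12-8)/20² = 128/25 kN·m
Superposition: R_A = 6201/500 kN, M_A = 17201/300 kN·m, R_B = 17799/500 kN, M_B = -9863/100 kN·m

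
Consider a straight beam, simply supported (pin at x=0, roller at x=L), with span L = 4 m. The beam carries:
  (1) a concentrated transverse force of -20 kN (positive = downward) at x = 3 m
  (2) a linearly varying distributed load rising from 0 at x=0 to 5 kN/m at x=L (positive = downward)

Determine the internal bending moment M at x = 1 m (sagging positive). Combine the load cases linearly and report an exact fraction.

M(1) = -15/8 kN·m

Load 1 — point force P=-20 kN at a=3 m (b=L-a=1):
  M_1 = Pbx/L  [x≤a] = (-20)·1·1/4 = -5 kN·m
Load 2 — triangular load w₀=5 kN/m (0→w₀ over full span):
  M_2 = w₀Lx/6 - w₀x³/(6L) = 5·4·1/6 - 5·1³/(6·4) = 25/8 kN·m
Superposition: M = Σ M_i = -15/8 kN·m ≈ -1.875000 kN·m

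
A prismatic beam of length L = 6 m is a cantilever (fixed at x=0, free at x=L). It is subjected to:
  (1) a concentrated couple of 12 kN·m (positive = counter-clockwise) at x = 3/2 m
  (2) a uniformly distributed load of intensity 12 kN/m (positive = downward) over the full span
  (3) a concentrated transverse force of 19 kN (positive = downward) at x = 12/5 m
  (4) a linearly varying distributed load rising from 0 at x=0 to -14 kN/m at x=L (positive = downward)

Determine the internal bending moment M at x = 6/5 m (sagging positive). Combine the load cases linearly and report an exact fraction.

Load 1 — applied couple M₀=12 kN·m at a=3/2 m (b=L-a=9/2):
  M_1 = M₀  [x≤a] = 12 = 12 kN·m
Load 2 — uniform load w=12 kN/m over full span:
  M_2 = -w(L-x)²/2 = -12·(6-(6/5))²/2 = -3456/25 kN·m
Load 3 — point force P=19 kN at a=12/5 m (b=L-a=18/5):
  M_3 = -P(a-x)  [x≤a] = -19·((12/5)-(6/5)) = -114/5 kN·m
Load 4 — triangular load w₀=-14 kN/m (0→w₀ over full span):
  M_4 = w₀Lx/2 - w₀L²/3 - w₀x³/(6L) = (-14)·6·(6/5)/2 - (-14)·6²/3 - (-14)·(6/5)³/(6·6) = 14784/125 kN·m
Superposition: M = Σ M_i = -3846/125 kN·m ≈ -30.768000 kN·m

M(6/5) = -3846/125 kN·m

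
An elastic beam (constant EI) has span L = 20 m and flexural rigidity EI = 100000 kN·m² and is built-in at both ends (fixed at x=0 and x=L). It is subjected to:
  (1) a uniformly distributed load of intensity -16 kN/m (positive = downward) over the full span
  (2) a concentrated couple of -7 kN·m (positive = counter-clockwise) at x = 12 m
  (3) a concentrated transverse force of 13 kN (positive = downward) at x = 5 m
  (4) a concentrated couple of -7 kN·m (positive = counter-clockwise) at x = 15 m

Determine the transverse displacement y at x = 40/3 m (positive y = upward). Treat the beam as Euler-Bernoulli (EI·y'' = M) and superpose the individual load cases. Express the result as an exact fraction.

Load 1 — uniform load w=-16 kN/m over full span:
  y_1 = -wx²(L-x)²/(24EI) = -(-16)·(40/3)²·(20-(40/3))²/(24·100000) = 64/1215 m
Load 2 — applied couple M₀=-7 kN·m at a=12 m (b=L-a=8):
  y_2 = (R_Ax³/6 - M_Ax²/2 - M₀(x-a)²/2)/EI  [x>a] with R_A=-63/125, M_A=-56/25 = ((-63/125)·(40/3)³/6 - (-56/25)·(40/3)²/2 - (-7)·((40/3)-12)²/2)/100000 = 7/112500 m
Load 3 — point force P=13 kN at a=5 m (b=L-a=15):
  y_3 = -Pa²(L-x)²(3bL-(3b+a)(L-x))/(6L³EI)  [x>a] = -13·5²·(20-(40/3))²·(3·15·20-(3·15+5)·(20-(40/3)))/(6·20³·100000) = -221/129600 m
Load 4 — applied couple M₀=-7 kN·m at a=15 m (b=L-a=5):
  y_4 = (R_Ax³/6 - M_Ax²/2)/EI  [x≤a] with R_A=-63/160, M_A=-35/16 = ((-63/160)·(40/3)³/6 - (-35/16)·(40/3)²/2)/100000 = 7/18000 m
Superposition: y = Σ y_i = 2499049/48600000 m ≈ 0.051421 m

y(40/3) = 2499049/48600000 m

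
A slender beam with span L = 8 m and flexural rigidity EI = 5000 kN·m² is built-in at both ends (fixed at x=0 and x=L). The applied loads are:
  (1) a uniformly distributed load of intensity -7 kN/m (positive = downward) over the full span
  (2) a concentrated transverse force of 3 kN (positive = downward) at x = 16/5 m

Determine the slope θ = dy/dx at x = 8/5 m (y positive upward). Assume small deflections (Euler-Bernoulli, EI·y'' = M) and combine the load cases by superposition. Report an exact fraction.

Load 1 — uniform load w=-7 kN/m over full span:
  θ_1 = -wx(L-x)(L-2x)/(12EI) = -(-7)·(8/5)·(8-(8/5))·(8-2·(8/5))/(12·5000) = 448/78125 rad
Load 2 — point force P=3 kN at a=16/5 m (b=L-a=24/5):
  θ_2 = -Pb²x(2aL-(3a+b)x)/(2L³EI)  [x≤a] = -3·(24/5)²·(8/5)·(2·(16/5)·8-(3·(16/5)+(24/5))·(8/5))/(2·8³·5000) = -1188/1953125 rad
Superposition: θ = Σ θ_i = 10012/1953125 rad ≈ 0.005126 rad

θ(8/5) = 10012/1953125 rad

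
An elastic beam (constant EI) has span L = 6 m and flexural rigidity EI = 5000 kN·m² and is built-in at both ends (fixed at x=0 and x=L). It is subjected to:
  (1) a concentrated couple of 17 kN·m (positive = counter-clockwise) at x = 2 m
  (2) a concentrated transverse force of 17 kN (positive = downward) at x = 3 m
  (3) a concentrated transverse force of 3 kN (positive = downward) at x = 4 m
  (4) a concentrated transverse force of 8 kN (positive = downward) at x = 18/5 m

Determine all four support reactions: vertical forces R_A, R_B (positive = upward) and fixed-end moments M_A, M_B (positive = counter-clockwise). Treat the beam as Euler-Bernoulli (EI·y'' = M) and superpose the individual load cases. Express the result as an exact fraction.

Load 1 — applied couple M₀=17 kN·m at a=2 m (b=L-a=4):
  R_A = 6M₀ab/L³ = 6·17·2·4/6³ = 34/9 kN
  M_A = M₀b(2a-b)/L² = 17·4·(2·2-4)/6² = 0 kN·m
  R_B = -6M₀ab/L³ = -6·17·2·4/6³ = -34/9 kN
  M_B = M₀a(2b-a)/L² = 17·2·(2·4-2)/6² = 17/3 kN·m
Load 2 — point force P=17 kN at a=3 m (b=L-a=3):
  R_A = Pb²(3a+b)/L³ = 17·3²·(3·3+3)/6³ = 17/2 kN
  M_A = Pab²/L² = 17·3·3²/6² = 51/4 kN·m
  R_B = Pa²(a+3b)/L³ = 17·3²·(3+3·3)/6³ = 17/2 kN
  M_B = -Pa²b/L² = -17·3²·3/6² = -51/4 kN·m
Load 3 — point force P=3 kN at a=4 m (b=L-a=2):
  R_A = Pb²(3a+b)/L³ = 3·2²·(3·4+2)/6³ = 7/9 kN
  M_A = Pab²/L² = 3·4·2²/6² = 4/3 kN·m
  R_B = Pa²(a+3b)/L³ = 3·4²·(4+3·2)/6³ = 20/9 kN
  M_B = -Pa²b/L² = -3·4²·2/6² = -8/3 kN·m
Load 4 — point force P=8 kN at a=18/5 m (b=L-a=12/5):
  R_A = Pb²(3a+b)/L³ = 8·(12/5)²·(3·(18/5)+(12/5))/6³ = 352/125 kN
  M_A = Pab²/L² = 8·(18/5)·(12/5)²/6² = 576/125 kN·m
  R_B = Pa²(a+3b)/L³ = 8·(18/5)²·((18/5)+3·(12/5))/6³ = 648/125 kN
  M_B = -Pa²b/L² = -8·(18/5)²·(12/5)/6² = -864/125 kN·m
Superposition: R_A = 35711/2250 kN, M_A = 28037/1500 kN·m, R_B = 27289/2250 kN, M_B = -8331/500 kN·m

R_A = 35711/2250 kN, M_A = 28037/1500 kN·m, R_B = 27289/2250 kN, M_B = -8331/500 kN·m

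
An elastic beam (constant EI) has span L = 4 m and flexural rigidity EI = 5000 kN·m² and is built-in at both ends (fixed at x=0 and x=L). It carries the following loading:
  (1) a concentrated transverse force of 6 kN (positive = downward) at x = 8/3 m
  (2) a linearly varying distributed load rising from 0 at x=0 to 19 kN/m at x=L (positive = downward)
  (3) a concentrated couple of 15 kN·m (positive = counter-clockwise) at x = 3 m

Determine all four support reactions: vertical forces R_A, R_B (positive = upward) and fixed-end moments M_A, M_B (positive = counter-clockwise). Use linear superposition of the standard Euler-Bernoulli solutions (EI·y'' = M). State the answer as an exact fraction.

R_A = 24731/1440 kN, M_A = 11951/720 kN·m, R_B = 38629/1440 kN, M_B = -15529/720 kN·m

Load 1 — point force P=6 kN at a=8/3 m (b=L-a=4/3):
  R_A = Pb²(3a+b)/L³ = 6·(4/3)²·(3·(8/3)+(4/3))/4³ = 14/9 kN
  M_A = Pab²/L² = 6·(8/3)·(4/3)²/4² = 16/9 kN·m
  R_B = Pa²(a+3b)/L³ = 6·(8/3)²·((8/3)+3·(4/3))/4³ = 40/9 kN
  M_B = -Pa²b/L² = -6·(8/3)²·(4/3)/4² = -32/9 kN·m
Load 2 — triangular load w₀=19 kN/m (0→w₀ over full span):
  R_A = 3w₀L/20 = 3·19·4/20 = 57/5 kN
  M_A = w₀L²/30 = 19·4²/30 = 152/15 kN·m
  R_B = 7w₀L/20 = 7·19·4/20 = 133/5 kN
  M_B = -w₀L²/20 = -19·4²/20 = -76/5 kN·m
Load 3 — applied couple M₀=15 kN·m at a=3 m (b=L-a=1):
  R_A = 6M₀ab/L³ = 6·15·3·1/4³ = 135/32 kN
  M_A = M₀b(2a-b)/L² = 15·1·(2·3-1)/4² = 75/16 kN·m
  R_B = -6M₀ab/L³ = -6·15·3·1/4³ = -135/32 kN
  M_B = M₀a(2b-a)/L² = 15·3·(2·1-3)/4² = -45/16 kN·m
Superposition: R_A = 24731/1440 kN, M_A = 11951/720 kN·m, R_B = 38629/1440 kN, M_B = -15529/720 kN·m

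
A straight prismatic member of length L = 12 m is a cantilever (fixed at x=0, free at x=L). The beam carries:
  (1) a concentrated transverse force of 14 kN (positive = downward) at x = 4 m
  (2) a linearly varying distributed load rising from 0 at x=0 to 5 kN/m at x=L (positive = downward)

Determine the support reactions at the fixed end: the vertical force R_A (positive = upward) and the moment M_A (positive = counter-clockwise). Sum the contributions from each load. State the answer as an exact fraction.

Load 1 — point force P=14 kN at a=4 m (b=L-a=8):
  R_A = P = 14 kN
  M_A = Pa = 14·4 = 56 kN·m
Load 2 — triangular load w₀=5 kN/m (0→w₀ over full span):
  R_A = w₀L/2 = 5·12/2 = 30 kN
  M_A = w₀L²/3 = 5·12²/3 = 240 kN·m
Superposition: R_A = 44 kN, M_A = 296 kN·m

R_A = 44 kN, M_A = 296 kN·m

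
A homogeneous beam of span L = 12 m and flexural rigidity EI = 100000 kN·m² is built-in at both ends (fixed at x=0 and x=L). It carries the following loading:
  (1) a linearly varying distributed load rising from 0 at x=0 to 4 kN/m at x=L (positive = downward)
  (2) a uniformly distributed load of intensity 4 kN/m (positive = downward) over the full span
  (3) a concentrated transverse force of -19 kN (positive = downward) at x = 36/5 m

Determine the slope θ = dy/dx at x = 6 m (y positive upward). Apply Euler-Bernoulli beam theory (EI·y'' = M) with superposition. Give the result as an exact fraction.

Load 1 — triangular load w₀=4 kN/m (0→w₀ over full span):
  θ_1 = -w₀(2x(L-x)(L-2x)(x+2L)+x²(L-x)²)/(120LEI) = -4·(2·6·(12-6)·(12-2·6)·(6+2·12)+6²·(12-6)²)/(120·12·100000) = -9/250000 rad
Load 2 — uniform load w=4 kN/m over full span:
  θ_2 = -wx(L-x)(L-2x)/(12EI) = -4·6·(12-6)·(12-2·6)/(12·100000) = 0 rad
Load 3 — point force P=-19 kN at a=36/5 m (b=L-a=24/5):
  θ_3 = -Pb²x(2aL-(3a+b)x)/(2L³EI)  [x≤a] = -(-19)·(24/5)²·6·(2·(36/5)·12-(3·(36/5)+(24/5))·6)/(2·12³·100000) = 171/1562500 rad
Superposition: θ = Σ θ_i = 459/6250000 rad ≈ 0.000073 rad

θ(6) = 459/6250000 rad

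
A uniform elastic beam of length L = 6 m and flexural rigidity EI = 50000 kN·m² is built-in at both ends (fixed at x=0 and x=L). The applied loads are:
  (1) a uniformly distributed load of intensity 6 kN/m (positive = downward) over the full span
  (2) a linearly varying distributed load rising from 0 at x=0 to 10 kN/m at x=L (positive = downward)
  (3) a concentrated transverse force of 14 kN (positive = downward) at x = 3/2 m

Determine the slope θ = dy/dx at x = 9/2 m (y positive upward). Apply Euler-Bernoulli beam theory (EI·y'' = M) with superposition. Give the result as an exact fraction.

θ(9/2) = 711/1600000 rad

Load 1 — uniform load w=6 kN/m over full span:
  θ_1 = -wx(L-x)(L-2x)/(12EI) = -6·(9/2)·(6-(9/2))·(6-2·(9/2))/(12·50000) = 81/400000 rad
Load 2 — triangular load w₀=10 kN/m (0→w₀ over full span):
  θ_2 = -w₀(2x(L-x)(L-2x)(x+2L)+x²(L-x)²)/(120LEI) = -10·(2·(9/2)·(6-(9/2))·(6-2·(9/2))·((9/2)+2·6)+(9/2)²·(6-(9/2))²)/(120·6·50000) = 1107/6400000 rad
Load 3 — point force P=14 kN at a=3/2 m (b=L-a=9/2):
  θ_3 = Pa²(L-x)(2bL-(3b+a)(L-x))/(2L³EI)  [x>a] = 14·(3/2)²·(6-(9/2))·(2·(9/2)·6-(3·(9/2)+(3/2))·(6-(9/2)))/(2·6³·50000) = 441/6400000 rad
Superposition: θ = Σ θ_i = 711/1600000 rad ≈ 0.000444 rad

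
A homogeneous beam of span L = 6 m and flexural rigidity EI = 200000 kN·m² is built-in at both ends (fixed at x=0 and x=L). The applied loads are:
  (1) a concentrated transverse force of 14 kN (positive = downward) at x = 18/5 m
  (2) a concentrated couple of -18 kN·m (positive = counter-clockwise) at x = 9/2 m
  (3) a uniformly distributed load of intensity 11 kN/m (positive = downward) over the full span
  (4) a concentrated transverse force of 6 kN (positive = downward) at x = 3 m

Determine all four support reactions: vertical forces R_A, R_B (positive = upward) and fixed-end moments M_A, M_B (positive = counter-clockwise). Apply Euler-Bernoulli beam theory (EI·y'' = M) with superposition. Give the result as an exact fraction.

Load 1 — point force P=14 kN at a=18/5 m (b=L-a=12/5):
  R_A = Pb²(3a+b)/L³ = 14·(12/5)²·(3·(18/5)+(12/5))/6³ = 616/125 kN
  M_A = Pab²/L² = 14·(18/5)·(12/5)²/6² = 1008/125 kN·m
  R_B = Pa²(a+3b)/L³ = 14·(18/5)²·((18/5)+3·(12/5))/6³ = 1134/125 kN
  M_B = -Pa²b/L² = -14·(18/5)²·(12/5)/6² = -1512/125 kN·m
Load 2 — applied couple M₀=-18 kN·m at a=9/2 m (b=L-a=3/2):
  R_A = 6M₀ab/L³ = 6·(-18)·(9/2)·(3/2)/6³ = -27/8 kN
  M_A = M₀b(2a-b)/L² = (-18)·(3/2)·(2·(9/2)-(3/2))/6² = -45/8 kN·m
  R_B = -6M₀ab/L³ = -6·(-18)·(9/2)·(3/2)/6³ = 27/8 kN
  M_B = M₀a(2b-a)/L² = (-18)·(9/2)·(2·(3/2)-(9/2))/6² = 27/8 kN·m
Load 3 — uniform load w=11 kN/m over full span:
  R_A = wL/2 = 11·6/2 = 33 kN
  M_A = wL²/12 = 11·6²/12 = 33 kN·m
  R_B = wL/2 = 11·6/2 = 33 kN
  M_B = -wL²/12 = -11·6²/12 = -33 kN·m
Load 4 — point force P=6 kN at a=3 m (b=L-a=3):
  R_A = Pb²(3a+b)/L³ = 6·3²·(3·3+3)/6³ = 3 kN
  M_A = Pab²/L² = 6·3·3²/6² = 9/2 kN·m
  R_B = Pa²(a+3b)/L³ = 6·3²·(3+3·3)/6³ = 3 kN
  M_B = -Pa²b/L² = -6·3²·3/6² = -9/2 kN·m
Superposition: R_A = 37553/1000 kN, M_A = 39939/1000 kN·m, R_B = 48447/1000 kN, M_B = -46221/1000 kN·m

R_A = 37553/1000 kN, M_A = 39939/1000 kN·m, R_B = 48447/1000 kN, M_B = -46221/1000 kN·m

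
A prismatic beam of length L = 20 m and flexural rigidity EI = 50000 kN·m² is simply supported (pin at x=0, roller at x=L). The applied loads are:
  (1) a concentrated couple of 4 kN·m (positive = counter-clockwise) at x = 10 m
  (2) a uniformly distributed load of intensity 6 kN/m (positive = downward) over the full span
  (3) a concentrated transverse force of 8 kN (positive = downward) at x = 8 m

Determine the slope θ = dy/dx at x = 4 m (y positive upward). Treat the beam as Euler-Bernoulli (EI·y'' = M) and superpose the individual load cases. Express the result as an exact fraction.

Load 1 — applied couple M₀=4 kN·m at a=10 m (b=L-a=10):
  θ_1 = (M₀x²/(2L)+C₁)/EI  [x≤a] with C₁=M₀(3b²-L²)/(6L)=-10/3 = (4·4²/(2·20)+(-10/3))/50000 = -13/375000 rad
Load 2 — uniform load w=6 kN/m over full span:
  θ_2 = -w(L³-6Lx²+4x³)/(24EI) = -6·(20³-6·20·4²+4·4³)/(24·50000) = -99/3125 rad
Load 3 — point force P=8 kN at a=8 m (b=L-a=12):
  θ_3 = -Pb(L²-b²-3x²)/(6LEI)  [x≤a] = -8·12·(20²-12²-3·4²)/(6·20·50000) = -52/15625 rad
Superposition: θ = Σ θ_i = -13141/375000 rad ≈ -0.035043 rad

θ(4) = -13141/375000 rad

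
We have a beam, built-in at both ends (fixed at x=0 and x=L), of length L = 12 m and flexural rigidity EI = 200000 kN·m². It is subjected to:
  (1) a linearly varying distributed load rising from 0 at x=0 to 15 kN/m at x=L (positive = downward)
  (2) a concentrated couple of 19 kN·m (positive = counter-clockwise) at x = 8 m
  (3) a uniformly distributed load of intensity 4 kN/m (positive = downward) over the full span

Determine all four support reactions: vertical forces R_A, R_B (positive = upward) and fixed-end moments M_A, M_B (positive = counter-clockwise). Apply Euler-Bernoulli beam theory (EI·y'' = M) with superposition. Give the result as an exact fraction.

Load 1 — triangular load w₀=15 kN/m (0→w₀ over full span):
  R_A = 3w₀L/20 = 3·15·12/20 = 27 kN
  M_A = w₀L²/30 = 15·12²/30 = 72 kN·m
  R_B = 7w₀L/20 = 7·15·12/20 = 63 kN
  M_B = -w₀L²/20 = -15·12²/20 = -108 kN·m
Load 2 — applied couple M₀=19 kN·m at a=8 m (b=L-a=4):
  R_A = 6M₀ab/L³ = 6·19·8·4/12³ = 19/9 kN
  M_A = M₀b(2a-b)/L² = 19·4·(2·8-4)/12² = 19/3 kN·m
  R_B = -6M₀ab/L³ = -6·19·8·4/12³ = -19/9 kN
  M_B = M₀a(2b-a)/L² = 19·8·(2·4-8)/12² = 0 kN·m
Load 3 — uniform load w=4 kN/m over full span:
  R_A = wL/2 = 4·12/2 = 24 kN
  M_A = wL²/12 = 4·12²/12 = 48 kN·m
  R_B = wL/2 = 4·12/2 = 24 kN
  M_B = -wL²/12 = -4·12²/12 = -48 kN·m
Superposition: R_A = 478/9 kN, M_A = 379/3 kN·m, R_B = 764/9 kN, M_B = -156 kN·m

R_A = 478/9 kN, M_A = 379/3 kN·m, R_B = 764/9 kN, M_B = -156 kN·m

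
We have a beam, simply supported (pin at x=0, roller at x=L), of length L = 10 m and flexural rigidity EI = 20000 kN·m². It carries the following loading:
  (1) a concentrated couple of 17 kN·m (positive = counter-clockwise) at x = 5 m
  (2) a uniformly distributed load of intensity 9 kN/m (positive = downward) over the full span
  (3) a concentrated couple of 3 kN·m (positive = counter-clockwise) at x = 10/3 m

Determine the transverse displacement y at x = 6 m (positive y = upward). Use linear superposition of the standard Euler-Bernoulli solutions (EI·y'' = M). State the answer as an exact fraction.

Load 1 — applied couple M₀=17 kN·m at a=5 m (b=L-a=5):
  y_1 = (M₀x³/(6L)-M₀(x-a)²/2+C₁x)/EI  [x>a] with C₁=M₀(3b²-L²)/(6L)=-85/12 = (17·6³/(6·10)-17·(6-5)²/2+(-85/12)·6)/20000 = 51/100000 m
Load 2 — uniform load w=9 kN/m over full span:
  y_2 = -wx(L³-2Lx²+x³)/(24EI) = -9·6·(10³-2·10·6²+6³)/(24·20000) = -279/5000 m
Load 3 — applied couple M₀=3 kN·m at a=10/3 m (b=L-a=20/3):
  y_3 = (M₀x³/(6L)-M₀(x-a)²/2+C₁x)/EI  [x>a] with C₁=M₀(3b²-L²)/(6L)=5/3 = (3·6³/(6·10)-3·(6-(10/3))²/2+(5/3)·6)/20000 = 19/37500 m
Superposition: y = Σ y_i = -3287/60000 m ≈ -0.054783 m

y(6) = -3287/60000 m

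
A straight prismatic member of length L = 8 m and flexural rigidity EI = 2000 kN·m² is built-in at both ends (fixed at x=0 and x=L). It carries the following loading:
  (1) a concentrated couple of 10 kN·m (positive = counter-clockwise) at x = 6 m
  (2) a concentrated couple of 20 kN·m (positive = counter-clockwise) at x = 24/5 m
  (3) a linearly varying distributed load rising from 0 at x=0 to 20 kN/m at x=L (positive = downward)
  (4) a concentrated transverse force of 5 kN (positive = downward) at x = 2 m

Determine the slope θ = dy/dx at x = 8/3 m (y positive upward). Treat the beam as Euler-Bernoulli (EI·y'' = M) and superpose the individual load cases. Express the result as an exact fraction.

Load 1 — applied couple M₀=10 kN·m at a=6 m (b=L-a=2):
  θ_1 = (R_Ax²/2 - M_Ax)/EI  [x≤a] with R_A=45/32, M_A=25/8 = ((45/32)·(8/3)²/2 - (25/8)·(8/3))/2000 = -1/600 rad
Load 2 — applied couple M₀=20 kN·m at a=24/5 m (b=L-a=16/5):
  θ_2 = (R_Ax²/2 - M_Ax)/EI  [x≤a] with R_A=18/5, M_A=32/5 = ((18/5)·(8/3)²/2 - (32/5)·(8/3))/2000 = -4/1875 rad
Load 3 — triangular load w₀=20 kN/m (0→w₀ over full span):
  θ_3 = -w₀(2x(L-x)(L-2x)(x+2L)+x²(L-x)²)/(120LEI) = -20·(2·(8/3)·(8-(8/3))·(8-2·(8/3))·((8/3)+2·8)+(8/3)²·(8-(8/3))²)/(120·8·2000) = -512/30375 rad
Load 4 — point force P=5 kN at a=2 m (b=L-a=6):
  θ_4 = Pa²(L-x)(2bL-(3b+a)(L-x))/(2L³EI)  [x>a] = 5·2²·(8-(8/3))·(2·6·8-(3·6+2)·(8-(8/3)))/(2·8³·2000) = -1/1800 rad
Superposition: θ = Σ θ_i = -6443/303750 rad ≈ -0.021212 rad

θ(8/3) = -6443/303750 rad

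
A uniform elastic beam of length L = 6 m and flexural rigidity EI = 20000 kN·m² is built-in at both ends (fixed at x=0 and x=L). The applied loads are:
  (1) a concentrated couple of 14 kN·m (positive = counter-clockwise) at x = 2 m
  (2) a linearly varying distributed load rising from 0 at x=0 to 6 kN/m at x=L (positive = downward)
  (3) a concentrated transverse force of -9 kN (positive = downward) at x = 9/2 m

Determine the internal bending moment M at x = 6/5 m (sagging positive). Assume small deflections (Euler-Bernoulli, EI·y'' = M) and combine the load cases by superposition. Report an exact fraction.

Load 1 — applied couple M₀=14 kN·m at a=2 m (b=L-a=4):
  M_1 = R_Ax - M_A  [x≤a] with R_A=28/9, M_A=0 = (28/9)·(6/5) - 0 = 56/15 kN·m
Load 2 — triangular load w₀=6 kN/m (0→w₀ over full span):
  M_2 = 3w₀Lx/20 - w₀L²/30 - w₀x³/(6L) = 3·6·6·(6/5)/20 - 6·6²/30 - 6·(6/5)³/(6·6) = -126/125 kN·m
Load 3 — point force P=-9 kN at a=9/2 m (b=L-a=3/2):
  M_3 = Pb²(3a+b)x/L³ - Pab²/L²  [x≤a] = (-9)·(3/2)²·(3·(9/2)+(3/2))·(6/5)/6³ - (-9)·(9/2)·(3/2)²/6² = 27/32 kN·m
Superposition: M = Σ M_i = 42829/12000 kN·m ≈ 3.569083 kN·m

M(6/5) = 42829/12000 kN·m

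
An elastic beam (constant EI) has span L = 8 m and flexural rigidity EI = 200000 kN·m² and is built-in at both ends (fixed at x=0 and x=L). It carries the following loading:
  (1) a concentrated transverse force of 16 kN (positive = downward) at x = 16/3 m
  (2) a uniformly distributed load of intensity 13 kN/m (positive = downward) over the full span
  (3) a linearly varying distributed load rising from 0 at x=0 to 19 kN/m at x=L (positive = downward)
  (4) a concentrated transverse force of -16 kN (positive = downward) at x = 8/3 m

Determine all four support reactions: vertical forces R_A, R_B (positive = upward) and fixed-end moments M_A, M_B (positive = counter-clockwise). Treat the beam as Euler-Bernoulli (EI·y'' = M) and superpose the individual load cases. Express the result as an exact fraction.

R_A = 9058/135 kN, M_A = 13552/135 kN·m, R_B = 15242/135 kN, M_B = -18848/135 kN·m

Load 1 — point force P=16 kN at a=16/3 m (b=L-a=8/3):
  R_A = Pb²(3a+b)/L³ = 16·(8/3)²·(3·(16/3)+(8/3))/8³ = 112/27 kN
  M_A = Pab²/L² = 16·(16/3)·(8/3)²/8² = 256/27 kN·m
  R_B = Pa²(a+3b)/L³ = 16·(16/3)²·((16/3)+3·(8/3))/8³ = 320/27 kN
  M_B = -Pa²b/L² = -16·(16/3)²·(8/3)/8² = -512/27 kN·m
Load 2 — uniform load w=13 kN/m over full span:
  R_A = wL/2 = 13·8/2 = 52 kN
  M_A = wL²/12 = 13·8²/12 = 208/3 kN·m
  R_B = wL/2 = 13·8/2 = 52 kN
  M_B = -wL²/12 = -13·8²/12 = -208/3 kN·m
Load 3 — triangular load w₀=19 kN/m (0→w₀ over full span):
  R_A = 3w₀L/20 = 3·19·8/20 = 114/5 kN
  M_A = w₀L²/30 = 19·8²/30 = 608/15 kN·m
  R_B = 7w₀L/20 = 7·19·8/20 = 266/5 kN
  M_B = -w₀L²/20 = -19·8²/20 = -304/5 kN·m
Load 4 — point force P=-16 kN at a=8/3 m (b=L-a=16/3):
  R_A = Pb²(3a+b)/L³ = (-16)·(16/3)²·(3·(8/3)+(16/3))/8³ = -320/27 kN
  M_A = Pab²/L² = (-16)·(8/3)·(16/3)²/8² = -512/27 kN·m
  R_B = Pa²(a+3b)/L³ = (-16)·(8/3)²·((8/3)+3·(16/3))/8³ = -112/27 kN
  M_B = -Pa²b/L² = -(-16)·(8/3)²·(16/3)/8² = 256/27 kN·m
Superposition: R_A = 9058/135 kN, M_A = 13552/135 kN·m, R_B = 15242/135 kN, M_B = -18848/135 kN·m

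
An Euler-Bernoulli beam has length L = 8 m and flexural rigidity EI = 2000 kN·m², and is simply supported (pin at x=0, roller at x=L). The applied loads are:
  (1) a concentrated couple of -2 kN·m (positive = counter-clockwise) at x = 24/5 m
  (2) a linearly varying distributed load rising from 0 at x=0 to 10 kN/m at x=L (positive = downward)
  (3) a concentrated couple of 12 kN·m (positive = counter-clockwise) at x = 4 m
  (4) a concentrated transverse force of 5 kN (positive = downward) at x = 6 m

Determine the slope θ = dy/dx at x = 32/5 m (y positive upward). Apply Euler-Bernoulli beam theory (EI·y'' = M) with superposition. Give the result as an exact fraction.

Load 1 — applied couple M₀=-2 kN·m at a=24/5 m (b=L-a=16/5):
  θ_1 = (M₀x²/(2L)-M₀(x-a)+C₁)/EI  [x>a] with C₁=M₀(3b²-L²)/(6L)=104/75 = ((-2)·(32/5)²/(2·8)-(-2)·((32/5)-(24/5))+(104/75))/2000 = -1/3750 rad
Load 2 — triangular load w₀=10 kN/m (0→w₀ over full span):
  θ_2 = -w₀(7L⁴-30L²x²+15x⁴)/(360LEI) = -10·(7·8⁴-30·8²·(32/5)²+15·(32/5)⁴)/(360·8·2000) = 6056/140625 rad
Load 3 — applied couple M₀=12 kN·m at a=4 m (b=L-a=4):
  θ_3 = (M₀x²/(2L)-M₀(x-a)+C₁)/EI  [x>a] with C₁=M₀(3b²-L²)/(6L)=-4 = (12·(32/5)²/(2·8)-12·((32/5)-4)+(-4))/2000 = -13/12500 rad
Load 4 — point force P=5 kN at a=6 m (b=L-a=2):
  θ_4 = -Pa(2L²-6Lx+3x²+a²)/(6LEI)  [x>a] = -5·6·(2·8²-6·8·(32/5)+3·(32/5)²+6²)/(6·8·2000) = 127/20000 rad
Superposition: θ = Σ θ_i = 216487/4500000 rad ≈ 0.048108 rad

θ(32/5) = 216487/4500000 rad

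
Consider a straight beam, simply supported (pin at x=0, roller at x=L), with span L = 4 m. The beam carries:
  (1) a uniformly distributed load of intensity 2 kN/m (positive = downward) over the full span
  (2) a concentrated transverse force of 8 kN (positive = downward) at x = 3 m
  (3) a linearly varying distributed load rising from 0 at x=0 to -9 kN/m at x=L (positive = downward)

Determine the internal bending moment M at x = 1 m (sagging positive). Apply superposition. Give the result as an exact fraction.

Load 1 — uniform load w=2 kN/m over full span:
  M_1 = wx(L-x)/2 = 2·1·(4-1)/2 = 3 kN·m
Load 2 — point force P=8 kN at a=3 m (b=L-a=1):
  M_2 = Pbx/L  [x≤a] = 8·1·1/4 = 2 kN·m
Load 3 — triangular load w₀=-9 kN/m (0→w₀ over full span):
  M_3 = w₀Lx/6 - w₀x³/(6L) = (-9)·4·1/6 - (-9)·1³/(6·4) = -45/8 kN·m
Superposition: M = Σ M_i = -5/8 kN·m ≈ -0.625000 kN·m

M(1) = -5/8 kN·m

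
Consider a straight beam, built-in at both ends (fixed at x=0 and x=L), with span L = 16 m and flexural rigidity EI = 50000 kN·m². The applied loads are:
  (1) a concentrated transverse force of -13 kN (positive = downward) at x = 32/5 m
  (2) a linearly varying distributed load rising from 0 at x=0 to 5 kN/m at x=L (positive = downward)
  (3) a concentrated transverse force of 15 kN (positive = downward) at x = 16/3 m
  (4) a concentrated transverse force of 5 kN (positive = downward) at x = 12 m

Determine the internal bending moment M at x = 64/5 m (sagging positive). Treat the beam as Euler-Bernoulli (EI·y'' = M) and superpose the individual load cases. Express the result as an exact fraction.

M(64/5) = 29611/7500 kN·m

Load 1 — point force P=-13 kN at a=32/5 m (b=L-a=48/5):
  M_1 = Pa²(a+3b)(L-x)/L³ - Pa²b/L²  [x>a] = (-13)·(32/5)²·((32/5)+3·(48/5))·(16-(64/5))/16³ - (-13)·(32/5)²·(48/5)/16² = 3328/625 kN·m
Load 2 — triangular load w₀=5 kN/m (0→w₀ over full span):
  M_2 = 3w₀Lx/20 - w₀L²/30 - w₀x³/(6L) = 3·5·16·(64/5)/20 - 5·16²/30 - 5·(64/5)³/(6·16) = 128/75 kN·m
Load 3 — point force P=15 kN at a=16/3 m (b=L-a=32/3):
  M_3 = Pa²(a+3b)(L-x)/L³ - Pa²b/L²  [x>a] = 15·(16/3)²·((16/3)+3·(32/3))·(16-(64/5))/16³ - 15·(16/3)²·(32/3)/16² = -16/3 kN·m
Load 4 — point force P=5 kN at a=12 m (b=L-a=4):
  M_4 = Pa²(a+3b)(L-x)/L³ - Pa²b/L²  [x>a] = 5·12²·(12+3·4)·(16-(64/5))/16³ - 5·12²·4/16² = 9/4 kN·m
Superposition: M = Σ M_i = 29611/7500 kN·m ≈ 3.948133 kN·m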